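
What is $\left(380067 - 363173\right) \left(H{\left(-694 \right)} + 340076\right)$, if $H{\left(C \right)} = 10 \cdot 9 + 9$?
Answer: $5746916450$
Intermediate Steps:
$H{\left(C \right)} = 99$ ($H{\left(C \right)} = 90 + 9 = 99$)
$\left(380067 - 363173\right) \left(H{\left(-694 \right)} + 340076\right) = \left(380067 - 363173\right) \left(99 + 340076\right) = 16894 \cdot 340175 = 5746916450$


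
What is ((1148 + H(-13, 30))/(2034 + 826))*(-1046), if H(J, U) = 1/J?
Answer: -7804729/18590 ≈ -419.83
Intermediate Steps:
((1148 + H(-13, 30))/(2034 + 826))*(-1046) = ((1148 + 1/(-13))/(2034 + 826))*(-1046) = ((1148 - 1/13)/2860)*(-1046) = ((14923/13)*(1/2860))*(-1046) = (14923/37180)*(-1046) = -7804729/18590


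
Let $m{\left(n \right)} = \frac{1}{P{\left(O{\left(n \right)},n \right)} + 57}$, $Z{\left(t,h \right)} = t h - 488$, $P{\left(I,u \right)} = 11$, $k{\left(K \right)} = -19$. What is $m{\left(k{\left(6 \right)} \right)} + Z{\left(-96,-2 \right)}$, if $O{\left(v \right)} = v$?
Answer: $- \frac{20127}{68} \approx -295.99$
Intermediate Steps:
$Z{\left(t,h \right)} = -488 + h t$ ($Z{\left(t,h \right)} = h t - 488 = -488 + h t$)
$m{\left(n \right)} = \frac{1}{68}$ ($m{\left(n \right)} = \frac{1}{11 + 57} = \frac{1}{68}$)
$m{\left(k{\left(6 \right)} \right)} + Z{\left(-96,-2 \right)} = \frac{1}{68} - 296 = - \frac{20127}{68}$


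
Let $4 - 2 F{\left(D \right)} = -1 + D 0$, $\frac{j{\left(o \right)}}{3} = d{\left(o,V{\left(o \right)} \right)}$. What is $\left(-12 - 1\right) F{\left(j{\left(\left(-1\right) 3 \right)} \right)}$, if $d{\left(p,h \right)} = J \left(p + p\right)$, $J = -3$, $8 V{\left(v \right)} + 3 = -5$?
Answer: $- \frac{65}{2} \approx -32.5$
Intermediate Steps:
$V{\left(v \right)} = -1$ ($V{\left(v \right)} = - \frac{3}{8} + \frac{1}{8} \left(-5\right) = - \frac{3}{8} - \frac{5}{8} = -1$)
$d{\left(p,h \right)} = - 6 p$ ($d{\left(p,h \right)} = - 3 \left(p + p\right) = - 3 \cdot 2 p = - 6 p$)
$j{\left(o \right)} = - 18 o$ ($j{\left(o \right)} = 3 \left(- 6 o\right) = - 18 o$)
$F{\left(D \right)} = \frac{5}{2}$ ($F{\left(D \right)} = 2 - \frac{-1 + D 0}{2} = 2 - \frac{-1 + 0}{2} = 2 - - \frac{1}{2} = 2 + \frac{1}{2} = \frac{5}{2}$)
$\left(-12 - 1\right) F{\left(j{\left(\left(-1\right) 3 \right)} \right)} = \left(-12 - 1\right) \frac{5}{2} = \left(-13\right) \frac{5}{2} = - \frac{65}{2}$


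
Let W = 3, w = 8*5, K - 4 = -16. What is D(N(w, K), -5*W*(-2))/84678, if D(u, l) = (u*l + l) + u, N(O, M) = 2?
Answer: 46/42339 ≈ 0.0010865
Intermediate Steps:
K = -12 (K = 4 - 16 = -12)
w = 40
D(u, l) = l + u + l*u (D(u, l) = (l*u + l) + u = (l + l*u) + u = l + u + l*u)
D(N(w, K), -5*W*(-2))/84678 = (-5*3*(-2) + 2 + (-5*3*(-2))*2)/84678 = (-15*(-2) + 2 - 15*(-2)*2)*(1/84678) = (30 + 2 + 30*2)*(1/84678) = (30 + 2 + 60)*(1/84678) = 92*(1/84678) = 46/42339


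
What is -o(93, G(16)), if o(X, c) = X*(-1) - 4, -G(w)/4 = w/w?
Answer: 97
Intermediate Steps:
G(w) = -4 (G(w) = -4*w/w = -4*1 = -4)
o(X, c) = -4 - X (o(X, c) = -X - 4 = -4 - X)
-o(93, G(16)) = -(-4 - 1*93) = -(-4 - 93) = -1*(-97) = 97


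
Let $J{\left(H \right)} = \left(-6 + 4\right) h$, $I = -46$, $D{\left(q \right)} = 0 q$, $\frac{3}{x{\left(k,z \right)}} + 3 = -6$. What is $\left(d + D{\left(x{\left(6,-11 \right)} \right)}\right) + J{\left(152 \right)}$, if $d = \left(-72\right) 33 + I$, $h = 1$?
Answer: $-2424$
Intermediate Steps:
$x{\left(k,z \right)} = - \frac{1}{3}$ ($x{\left(k,z \right)} = \frac{3}{-3 - 6} = \frac{3}{-9} = 3 \left(- \frac{1}{9}\right) = - \frac{1}{3}$)
$D{\left(q \right)} = 0$
$J{\left(H \right)} = -2$ ($J{\left(H \right)} = \left(-6 + 4\right) 1 = \left(-2\right) 1 = -2$)
$d = -2422$ ($d = \left(-72\right) 33 - 46 = -2376 - 46 = -2422$)
$\left(d + D{\left(x{\left(6,-11 \right)} \right)}\right) + J{\left(152 \right)} = \left(-2422 + 0\right) - 2 = -2422 - 2 = -2424$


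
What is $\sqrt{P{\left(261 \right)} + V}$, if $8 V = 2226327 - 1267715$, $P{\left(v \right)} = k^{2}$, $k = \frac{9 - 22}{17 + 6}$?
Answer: $\frac{5 \sqrt{10142142}}{46} \approx 346.16$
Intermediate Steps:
$k = - \frac{13}{23} \approx -0.56522$
$P{\left(v \right)} = \frac{169}{529}$ ($P{\left(v \right)} = \left(- \frac{13}{23}\right)^{2} = \frac{169}{529}$)
$V = \frac{239653}{2}$ ($V = \frac{2226327 - 1267715}{8} = \frac{1}{8} \cdot 958612 = \frac{239653}{2} \approx 1.1983 \cdot 10^{5}$)
$\sqrt{P{\left(261 \right)} + V} = \sqrt{\frac{169}{529} + \frac{239653}{2}} = \sqrt{\frac{126776775}{1058}} = \frac{5 \sqrt{10142142}}{46}$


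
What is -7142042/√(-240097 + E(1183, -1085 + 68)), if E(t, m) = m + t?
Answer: 7142042*I*√26659/79977 ≈ 14581.0*I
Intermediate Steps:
-7142042/√(-240097 + E(1183, -1085 + 68)) = -7142042/√(-240097 + ((-1085 + 68) + 1183)) = -7142042/√(-240097 + (-1017 + 1183)) = -7142042/√(-240097 + 166) = -7142042*(-I*√26659/79977) = -(-7142042)*I*√26659/79977 = 7142042*I*√26659/79977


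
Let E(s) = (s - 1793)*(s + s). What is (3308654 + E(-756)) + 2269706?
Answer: 9432448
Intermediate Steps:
E(s) = 2*s*(-1793 + s) (E(s) = (-1793 + s)*(2*s) = 2*s*(-1793 + s))
(3308654 + E(-756)) + 2269706 = (3308654 + 2*(-756)*(-1793 - 756)) + 2269706 = (3308654 + 2*(-756)*(-2549)) + 2269706 = (3308654 + 3854088) + 2269706 = 7162742 + 2269706 = 9432448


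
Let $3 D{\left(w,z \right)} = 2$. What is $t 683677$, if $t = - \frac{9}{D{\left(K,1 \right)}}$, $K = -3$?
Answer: $- \frac{18459279}{2} \approx -9.2296 \cdot 10^{6}$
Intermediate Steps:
$D{\left(w,z \right)} = \frac{2}{3}$ ($D{\left(w,z \right)} = \frac{1}{3} \cdot 2 = \frac{2}{3}$)
$t = - \frac{27}{2}$ ($t = - \frac{9}{\frac{2}{3}} = \left(-9\right) \frac{3}{2} = - \frac{27}{2} \approx -13.5$)
$t 683677 = \left(- \frac{27}{2}\right) 683677 = - \frac{18459279}{2}$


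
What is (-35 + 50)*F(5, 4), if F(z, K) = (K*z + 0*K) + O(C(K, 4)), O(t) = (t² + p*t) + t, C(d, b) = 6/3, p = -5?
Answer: 240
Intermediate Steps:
C(d, b) = 2 (C(d, b) = 6*(⅓) = 2)
O(t) = t² - 4*t (O(t) = (t² - 5*t) + t = t² - 4*t)
F(z, K) = -4 + K*z (F(z, K) = (K*z + 0*K) + 2*(-4 + 2) = (K*z + 0) + 2*(-2) = K*z - 4 = -4 + K*z)
(-35 + 50)*F(5, 4) = (-35 + 50)*(-4 + 4*5) = 15*(-4 + 20) = 15*16 = 240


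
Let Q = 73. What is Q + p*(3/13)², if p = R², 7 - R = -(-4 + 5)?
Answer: 12913/169 ≈ 76.408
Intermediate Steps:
R = 8 (R = 7 - (-1)*(-4 + 5) = 7 - (-1) = 7 - 1*(-1) = 7 + 1 = 8)
p = 64 (p = 8² = 64)
Q + p*(3/13)² = 73 + 64*(3/13)² = 73 + 64*(9/169) = 73 + 576/169 = 12913/169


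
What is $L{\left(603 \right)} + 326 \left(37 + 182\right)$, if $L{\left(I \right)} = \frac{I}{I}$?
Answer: $71395$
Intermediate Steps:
$L{\left(I \right)} = 1$
$L{\left(603 \right)} + 326 \left(37 + 182\right) = 1 + 326 \left(37 + 182\right) = 1 + 326 \cdot 219 = 1 + 71394 = 71395$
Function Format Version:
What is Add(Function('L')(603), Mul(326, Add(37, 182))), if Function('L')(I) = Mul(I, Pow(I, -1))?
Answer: 71395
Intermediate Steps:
Function('L')(I) = 1
Add(Function('L')(603), Mul(326, Add(37, 182))) = Add(1, Mul(326, Add(37, 182))) = Add(1, Mul(326, 219)) = Add(1, 71394) = 71395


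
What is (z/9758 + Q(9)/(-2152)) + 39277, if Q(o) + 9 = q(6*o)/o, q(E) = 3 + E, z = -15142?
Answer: 154641308863/3937353 ≈ 39275.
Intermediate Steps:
Q(o) = -9 + (3 + 6*o)/o
(z/9758 + Q(9)/(-2152)) + 39277 = (-15142/9758 + (-3 + 3/9)/(-2152)) + 39277 = (-15142*1/9758 + (-3 + 3*(⅑))*(-1/2152)) + 39277 = (-7571/4879 + (-3 + ⅓)*(-1/2152)) + 39277 = (-7571/4879 - 8/3*(-1/2152)) + 39277 = (-7571/4879 + 1/807) + 39277 = -6104918/3937353 + 39277 = 154641308863/3937353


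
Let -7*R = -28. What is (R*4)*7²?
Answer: 784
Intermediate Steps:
R = 4 (R = -⅐*(-28) = 4)
(R*4)*7² = (4*4)*7² = 16*49 = 784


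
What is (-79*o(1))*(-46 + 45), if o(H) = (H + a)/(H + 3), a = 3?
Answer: 79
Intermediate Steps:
o(H) = 1 (o(H) = (H + 3)/(H + 3) = (3 + H)/(3 + H) = 1)
(-79*o(1))*(-46 + 45) = (-79*1)*(-46 + 45) = -79*(-1) = 79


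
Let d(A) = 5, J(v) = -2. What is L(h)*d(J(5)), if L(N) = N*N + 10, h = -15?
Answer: 1175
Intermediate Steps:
L(N) = 10 + N**2 (L(N) = N**2 + 10 = 10 + N**2)
L(h)*d(J(5)) = (10 + (-15)**2)*5 = (10 + 225)*5 = 235*5 = 1175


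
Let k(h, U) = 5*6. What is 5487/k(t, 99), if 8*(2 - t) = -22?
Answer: 1829/10 ≈ 182.90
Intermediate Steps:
t = 19/4 (t = 2 - ⅛*(-22) = 2 + 11/4 = 19/4 ≈ 4.7500)
k(h, U) = 30
5487/k(t, 99) = 5487/30 = 5487*(1/30) = 1829/10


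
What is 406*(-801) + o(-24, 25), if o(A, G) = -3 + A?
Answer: -325233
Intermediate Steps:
406*(-801) + o(-24, 25) = 406*(-801) + (-3 - 24) = -325206 - 27 = -325233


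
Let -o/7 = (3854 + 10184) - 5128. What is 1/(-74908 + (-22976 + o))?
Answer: -1/160254 ≈ -6.2401e-6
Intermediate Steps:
o = -62370 (o = -7*((3854 + 10184) - 5128) = -7*(14038 - 5128) = -7*8910 = -62370)
1/(-74908 + (-22976 + o)) = 1/(-74908 + (-22976 - 62370)) = 1/(-74908 - 85346) = 1/(-160254) = -1/160254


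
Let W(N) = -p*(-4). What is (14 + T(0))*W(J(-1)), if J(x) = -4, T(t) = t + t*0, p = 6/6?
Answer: 56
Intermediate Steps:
p = 1 (p = 6*(⅙) = 1)
T(t) = t (T(t) = t + 0 = t)
W(N) = 4 (W(N) = -1*1*(-4) = -1*(-4) = 4)
(14 + T(0))*W(J(-1)) = (14 + 0)*4 = 14*4 = 56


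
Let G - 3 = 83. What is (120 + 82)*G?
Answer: 17372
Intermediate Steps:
G = 86 (G = 3 + 83 = 86)
(120 + 82)*G = (120 + 82)*86 = 202*86 = 17372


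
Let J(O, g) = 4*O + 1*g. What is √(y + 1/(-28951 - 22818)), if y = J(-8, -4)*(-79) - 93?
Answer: √7372760720342/51769 ≈ 52.450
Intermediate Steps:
J(O, g) = g + 4*O (J(O, g) = 4*O + g = g + 4*O)
y = 2751 (y = (-4 + 4*(-8))*(-79) - 93 = (-4 - 32)*(-79) - 93 = -36*(-79) - 93 = 2844 - 93 = 2751)
√(y + 1/(-28951 - 22818)) = √(2751 + 1/(-28951 - 22818)) = √(2751 + 1/(-51769)) = √(2751 - 1/51769) = √(142416518/51769) = √7372760720342/51769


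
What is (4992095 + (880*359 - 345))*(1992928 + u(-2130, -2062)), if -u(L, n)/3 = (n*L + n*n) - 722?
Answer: -127047669260060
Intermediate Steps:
u(L, n) = 2166 - 3*n**2 - 3*L*n (u(L, n) = -3*((n*L + n*n) - 722) = -3*((L*n + n**2) - 722) = -3*((n**2 + L*n) - 722) = -3*(-722 + n**2 + L*n) = 2166 - 3*n**2 - 3*L*n)
(4992095 + (880*359 - 345))*(1992928 + u(-2130, -2062)) = (4992095 + (880*359 - 345))*(1992928 + (2166 - 3*(-2062)**2 - 3*(-2130)*(-2062))) = (4992095 + (315920 - 345))*(1992928 + (2166 - 3*4251844 - 13176180)) = (4992095 + 315575)*(1992928 + (2166 - 12755532 - 13176180)) = 5307670*(1992928 - 25929546) = 5307670*(-23936618) = -127047669260060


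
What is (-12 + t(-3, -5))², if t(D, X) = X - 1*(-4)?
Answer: 169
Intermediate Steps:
t(D, X) = 4 + X (t(D, X) = X + 4 = 4 + X)
(-12 + t(-3, -5))² = (-12 + (4 - 5))² = (-12 - 1)² = (-13)² = 169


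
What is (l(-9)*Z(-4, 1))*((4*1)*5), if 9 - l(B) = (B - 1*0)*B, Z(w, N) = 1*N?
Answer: -1440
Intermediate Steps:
Z(w, N) = N
l(B) = 9 - B² (l(B) = 9 - (B - 1*0)*B = 9 - (B + 0)*B = 9 - B*B = 9 - B²)
(l(-9)*Z(-4, 1))*((4*1)*5) = ((9 - 1*(-9)²)*1)*((4*1)*5) = ((9 - 1*81)*1)*(4*5) = ((9 - 81)*1)*20 = -72*1*20 = -72*20 = -1440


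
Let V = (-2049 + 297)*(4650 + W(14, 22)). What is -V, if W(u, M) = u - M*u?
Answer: 7631712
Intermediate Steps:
W(u, M) = u - M*u
V = -7631712 (V = (-2049 + 297)*(4650 + 14*(1 - 1*22)) = -1752*(4650 + 14*(1 - 22)) = -1752*(4650 + 14*(-21)) = -1752*(4650 - 294) = -1752*4356 = -7631712)
-V = -1*(-7631712) = 7631712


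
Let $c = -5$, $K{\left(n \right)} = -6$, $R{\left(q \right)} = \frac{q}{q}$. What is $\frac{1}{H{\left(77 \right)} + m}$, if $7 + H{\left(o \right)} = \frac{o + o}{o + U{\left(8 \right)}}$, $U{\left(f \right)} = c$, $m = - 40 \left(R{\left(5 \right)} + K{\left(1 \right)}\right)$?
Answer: $\frac{36}{7025} \approx 0.0051246$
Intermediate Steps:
$R{\left(q \right)} = 1$
$m = 200$ ($m = - 40 \left(1 - 6\right) = \left(-40\right) \left(-5\right) = 200$)
$U{\left(f \right)} = -5$
$H{\left(o \right)} = -7 + \frac{2 o}{-5 + o}$ ($H{\left(o \right)} = -7 + \frac{o + o}{o - 5} = -7 + \frac{2 o}{-5 + o}$)
$\frac{1}{H{\left(77 \right)} + m} = \frac{1}{\frac{5 \left(7 - 77\right)}{-5 + 77} + 200} = \frac{1}{\frac{5 \left(7 - 77\right)}{72} + 200} = \frac{1}{5 \cdot \frac{1}{72} \left(-70\right) + 200} = \frac{1}{- \frac{175}{36} + 200} = \frac{1}{\frac{7025}{36}} = \frac{36}{7025}$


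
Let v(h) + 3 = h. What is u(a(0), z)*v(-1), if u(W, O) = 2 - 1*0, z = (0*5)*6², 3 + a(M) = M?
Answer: -8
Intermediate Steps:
a(M) = -3 + M
z = 0 (z = 0*36 = 0)
u(W, O) = 2 (u(W, O) = 2 + 0 = 2)
v(h) = -3 + h
u(a(0), z)*v(-1) = 2*(-3 - 1) = 2*(-4) = -8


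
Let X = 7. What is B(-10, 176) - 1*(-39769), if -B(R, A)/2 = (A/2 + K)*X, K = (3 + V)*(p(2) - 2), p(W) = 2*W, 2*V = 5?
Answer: 38383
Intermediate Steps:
V = 5/2 (V = (½)*5 = 5/2 ≈ 2.5000)
K = 11 (K = (3 + 5/2)*(2*2 - 2) = 11*(4 - 2)/2 = (11/2)*2 = 11)
B(R, A) = -154 - 7*A (B(R, A) = -2*(A/2 + 11)*7 = -2*(11 + A/2)*7 = -2*(77 + 7*A/2) = -154 - 7*A)
B(-10, 176) - 1*(-39769) = (-154 - 7*176) - 1*(-39769) = (-154 - 1232) + 39769 = -1386 + 39769 = 38383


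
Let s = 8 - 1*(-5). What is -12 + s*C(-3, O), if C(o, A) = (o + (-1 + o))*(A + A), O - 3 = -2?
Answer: -194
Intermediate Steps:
O = 1 (O = 3 - 2 = 1)
C(o, A) = 2*A*(-1 + 2*o) (C(o, A) = (-1 + 2*o)*(2*A) = 2*A*(-1 + 2*o))
s = 13 (s = 8 + 5 = 13)
-12 + s*C(-3, O) = -12 + 13*(2*1*(-1 + 2*(-3))) = -12 + 13*(2*1*(-1 - 6)) = -12 + 13*(2*1*(-7)) = -12 + 13*(-14) = -12 - 182 = -194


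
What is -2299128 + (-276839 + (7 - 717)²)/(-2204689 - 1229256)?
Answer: -7895079327221/3433945 ≈ -2.2991e+6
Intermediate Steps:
-2299128 + (-276839 + (7 - 717)²)/(-2204689 - 1229256) = -2299128 + (-276839 + (-710)²)/(-3433945) = -2299128 + (-276839 + 504100)*(-1/3433945) = -2299128 + 227261*(-1/3433945) = -2299128 - 227261/3433945 = -7895079327221/3433945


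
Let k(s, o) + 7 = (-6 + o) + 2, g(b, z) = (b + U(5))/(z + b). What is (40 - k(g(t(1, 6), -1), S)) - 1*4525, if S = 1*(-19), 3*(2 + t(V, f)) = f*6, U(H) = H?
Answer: -4455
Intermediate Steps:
t(V, f) = -2 + 2*f (t(V, f) = -2 + (f*6)/3 = -2 + (6*f)/3 = -2 + 2*f)
S = -19
g(b, z) = (5 + b)/(b + z) (g(b, z) = (b + 5)/(z + b) = (5 + b)/(b + z))
k(s, o) = -11 + o (k(s, o) = -7 + ((-6 + o) + 2) = -7 + (-4 + o) = -11 + o)
(40 - k(g(t(1, 6), -1), S)) - 1*4525 = (40 - (-11 - 19)) - 1*4525 = (40 - 1*(-30)) - 4525 = (40 + 30) - 4525 = 70 - 4525 = -4455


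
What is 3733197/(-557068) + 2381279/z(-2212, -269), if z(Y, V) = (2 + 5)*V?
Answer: -1333563939923/1048959044 ≈ -1271.3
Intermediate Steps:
z(Y, V) = 7*V
3733197/(-557068) + 2381279/z(-2212, -269) = 3733197/(-557068) + 2381279/((7*(-269))) = 3733197*(-1/557068) + 2381279/(-1883) = -3733197/557068 + 2381279*(-1/1883) = -3733197/557068 - 2381279/1883 = -1333563939923/1048959044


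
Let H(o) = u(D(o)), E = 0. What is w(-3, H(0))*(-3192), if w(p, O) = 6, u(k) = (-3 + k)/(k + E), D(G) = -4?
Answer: -19152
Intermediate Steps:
u(k) = (-3 + k)/k (u(k) = (-3 + k)/(k + 0) = (-3 + k)/k)
H(o) = 7/4 (H(o) = (-3 - 4)/(-4) = -¼*(-7) = 7/4)
w(-3, H(0))*(-3192) = 6*(-3192) = -19152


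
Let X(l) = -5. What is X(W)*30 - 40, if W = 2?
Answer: -190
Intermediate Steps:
X(W)*30 - 40 = -5*30 - 40 = -150 - 40 = -190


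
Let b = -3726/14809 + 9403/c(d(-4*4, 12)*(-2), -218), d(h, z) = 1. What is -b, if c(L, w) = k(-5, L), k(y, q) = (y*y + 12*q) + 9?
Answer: -139211767/148090 ≈ -940.05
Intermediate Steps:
k(y, q) = 9 + y**2 + 12*q (k(y, q) = (y**2 + 12*q) + 9 = 9 + y**2 + 12*q)
c(L, w) = 34 + 12*L (c(L, w) = 9 + (-5)**2 + 12*L = 9 + 25 + 12*L = 34 + 12*L)
b = 139211767/148090 (b = -3726/14809 + 9403/(34 + 12*(1*(-2))) = -3726*1/14809 + 9403/(34 + 12*(-2)) = -3726/14809 + 9403/(34 - 24) = -3726/14809 + 9403/10 = 139211767/148090 ≈ 940.05)
-b = -1*139211767/148090 = -139211767/148090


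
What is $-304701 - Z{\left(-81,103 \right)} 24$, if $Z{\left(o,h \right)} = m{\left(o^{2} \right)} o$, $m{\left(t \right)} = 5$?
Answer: $-294981$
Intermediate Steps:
$Z{\left(o,h \right)} = 5 o$
$-304701 - Z{\left(-81,103 \right)} 24 = -304701 - 5 \left(-81\right) 24 = -304701 - \left(-405\right) 24 = -304701 - -9720 = -304701 + 9720 = -294981$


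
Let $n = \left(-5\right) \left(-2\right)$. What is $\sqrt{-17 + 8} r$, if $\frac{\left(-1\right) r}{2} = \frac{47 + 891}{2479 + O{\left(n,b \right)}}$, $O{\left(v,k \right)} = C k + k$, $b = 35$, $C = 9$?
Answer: $- \frac{1876 i}{943} \approx - 1.9894 i$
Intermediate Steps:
$n = 10$
$O{\left(v,k \right)} = 10 k$ ($O{\left(v,k \right)} = 9 k + k = 10 k$)
$r = - \frac{1876}{2829}$ ($r = - 2 \frac{47 + 891}{2479 + 10 \cdot 35} = - 2 \frac{938}{2479 + 350} = - 2 \cdot \frac{938}{2829} = - 2 \cdot 938 \cdot \frac{1}{2829} = \left(-2\right) \frac{938}{2829} = - \frac{1876}{2829} \approx -0.66313$)
$\sqrt{-17 + 8} r = \sqrt{-17 + 8} \left(- \frac{1876}{2829}\right) = \sqrt{-9} \left(- \frac{1876}{2829}\right) = 3 i \left(- \frac{1876}{2829}\right) = - \frac{1876 i}{943}$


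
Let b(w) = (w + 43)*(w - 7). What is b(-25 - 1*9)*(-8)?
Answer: 2952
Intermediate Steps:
b(w) = (-7 + w)*(43 + w) (b(w) = (43 + w)*(-7 + w) = (-7 + w)*(43 + w))
b(-25 - 1*9)*(-8) = (-301 + (-25 - 1*9)² + 36*(-25 - 1*9))*(-8) = (-301 + (-25 - 9)² + 36*(-25 - 9))*(-8) = (-301 + (-34)² + 36*(-34))*(-8) = (-301 + 1156 - 1224)*(-8) = -369*(-8) = 2952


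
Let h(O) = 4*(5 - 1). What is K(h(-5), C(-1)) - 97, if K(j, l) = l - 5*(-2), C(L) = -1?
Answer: -88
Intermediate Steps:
h(O) = 16 (h(O) = 4*4 = 16)
K(j, l) = 10 + l (K(j, l) = l - 1*(-10) = l + 10 = 10 + l)
K(h(-5), C(-1)) - 97 = (10 - 1) - 97 = 9 - 97 = -88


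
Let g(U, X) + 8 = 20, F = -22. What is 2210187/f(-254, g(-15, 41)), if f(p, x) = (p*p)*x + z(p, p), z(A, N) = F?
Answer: 2210187/774170 ≈ 2.8549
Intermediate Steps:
z(A, N) = -22
g(U, X) = 12 (g(U, X) = -8 + 20 = 12)
f(p, x) = -22 + x*p² (f(p, x) = (p*p)*x - 22 = p²*x - 22 = x*p² - 22 = -22 + x*p²)
2210187/f(-254, g(-15, 41)) = 2210187/(-22 + 12*(-254)²) = 2210187/(-22 + 12*64516) = 2210187/(-22 + 774192) = 2210187/774170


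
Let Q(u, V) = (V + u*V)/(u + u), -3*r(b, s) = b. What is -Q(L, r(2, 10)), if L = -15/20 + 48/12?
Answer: 17/39 ≈ 0.43590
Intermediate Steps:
r(b, s) = -b/3
L = 13/4 (L = -15*1/20 + 48*(1/12) = -3/4 + 4 = 13/4 ≈ 3.2500)
Q(u, V) = (V + V*u)/(2*u) (Q(u, V) = (V + V*u)/((2*u)) = (V + V*u)*(1/(2*u)) = (V + V*u)/(2*u))
-Q(L, r(2, 10)) = -(-1/3*2)*(1 + 13/4)/(2*13/4) = -(-2)*4*17/(2*3*13*4) = -1*(-17/39) = 17/39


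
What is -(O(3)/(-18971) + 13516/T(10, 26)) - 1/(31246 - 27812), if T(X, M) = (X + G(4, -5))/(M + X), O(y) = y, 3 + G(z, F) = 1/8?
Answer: -84529817600615/1237781866 ≈ -68291.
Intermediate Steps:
G(z, F) = -23/8 (G(z, F) = -3 + 1/8 = -23/8)
T(X, M) = (-23/8 + X)/(M + X) (T(X, M) = (X - 23/8)/(M + X) = (-23/8 + X)/(M + X))
-(O(3)/(-18971) + 13516/T(10, 26)) - 1/(31246 - 27812) = -(3/(-18971) + 13516/(((-23/8 + 10)/(26 + 10)))) - 1/(31246 - 27812) = -(3*(-1/18971) + 13516/(((57/8)/36))) - 1/3434 = -(-3/18971 + 13516/(((1/36)*(57/8)))) - 1*1/3434 = -(-3/18971 + 13516/(19/96)) - 1/3434 = -(-3/18971 + 13516*(96/19)) - 1/3434 = -(-3/18971 + 1297536/19) - 1/3434 = -1*24615555399/360449 - 1/3434 = -24615555399/360449 - 1/3434 = -84529817600615/1237781866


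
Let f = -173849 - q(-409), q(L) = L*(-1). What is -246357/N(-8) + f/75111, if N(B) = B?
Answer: 6167575521/200296 ≈ 30792.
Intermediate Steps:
q(L) = -L
f = -174258 (f = -173849 - (-1)*(-409) = -173849 - 1*409 = -173849 - 409 = -174258)
-246357/N(-8) + f/75111 = -246357/(-8) - 174258/75111 = -246357*(-⅛) - 174258*1/75111 = 246357/8 - 58086/25037 = 6167575521/200296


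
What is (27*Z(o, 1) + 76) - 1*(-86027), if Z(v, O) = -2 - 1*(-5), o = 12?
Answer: 86184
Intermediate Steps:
Z(v, O) = 3 (Z(v, O) = -2 + 5 = 3)
(27*Z(o, 1) + 76) - 1*(-86027) = (27*3 + 76) - 1*(-86027) = (81 + 76) + 86027 = 157 + 86027 = 86184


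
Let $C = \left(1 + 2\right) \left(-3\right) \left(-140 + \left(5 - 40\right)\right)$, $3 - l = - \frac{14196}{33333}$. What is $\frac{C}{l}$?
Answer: $\frac{3499965}{7613} \approx 459.74$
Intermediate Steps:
$l = \frac{38065}{11111}$ ($l = 3 - - \frac{14196}{33333} = 3 - \left(-14196\right) \frac{1}{33333} = 3 - - \frac{4732}{11111} = 3 + \frac{4732}{11111} = \frac{38065}{11111} \approx 3.4259$)
$C = 1575$ ($C = 3 \left(-3\right) \left(-140 + \left(5 - 40\right)\right) = - 9 \left(-140 - 35\right) = \left(-9\right) \left(-175\right) = 1575$)
$\frac{C}{l} = \frac{1575}{\frac{38065}{11111}} = 1575 \cdot \frac{11111}{38065} = \frac{3499965}{7613}$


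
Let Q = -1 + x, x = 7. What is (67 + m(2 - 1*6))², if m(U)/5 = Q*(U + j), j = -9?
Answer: 104329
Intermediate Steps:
Q = 6 (Q = -1 + 7 = 6)
m(U) = -270 + 30*U (m(U) = 5*(6*(U - 9)) = 5*(6*(-9 + U)) = 5*(-54 + 6*U) = -270 + 30*U)
(67 + m(2 - 1*6))² = (67 + (-270 + 30*(2 - 1*6)))² = (67 + (-270 + 30*(2 - 6)))² = (67 + (-270 + 30*(-4)))² = (67 + (-270 - 120))² = (67 - 390)² = (-323)² = 104329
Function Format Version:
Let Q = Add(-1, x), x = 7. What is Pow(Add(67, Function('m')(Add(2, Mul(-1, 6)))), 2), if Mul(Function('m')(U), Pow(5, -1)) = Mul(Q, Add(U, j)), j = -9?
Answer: 104329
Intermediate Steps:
Q = 6 (Q = Add(-1, 7) = 6)
Function('m')(U) = Add(-270, Mul(30, U)) (Function('m')(U) = Mul(5, Mul(6, Add(U, -9))) = Mul(5, Mul(6, Add(-9, U))) = Mul(5, Add(-54, Mul(6, U))) = Add(-270, Mul(30, U)))
Pow(Add(67, Function('m')(Add(2, Mul(-1, 6)))), 2) = Pow(Add(67, Add(-270, Mul(30, Add(2, Mul(-1, 6))))), 2) = Pow(Add(67, Add(-270, Mul(30, Add(2, -6)))), 2) = Pow(Add(67, Add(-270, Mul(30, -4))), 2) = Pow(Add(67, Add(-270, -120)), 2) = Pow(Add(67, -390), 2) = Pow(-323, 2) = 104329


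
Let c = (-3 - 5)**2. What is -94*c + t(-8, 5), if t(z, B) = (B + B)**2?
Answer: -5916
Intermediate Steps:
t(z, B) = 4*B**2 (t(z, B) = (2*B)**2 = 4*B**2)
c = 64 (c = (-8)**2 = 64)
-94*c + t(-8, 5) = -94*64 + 4*5**2 = -6016 + 4*25 = -6016 + 100 = -5916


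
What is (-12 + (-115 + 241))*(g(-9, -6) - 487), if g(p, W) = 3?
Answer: -55176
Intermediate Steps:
(-12 + (-115 + 241))*(g(-9, -6) - 487) = (-12 + (-115 + 241))*(3 - 487) = (-12 + 126)*(-484) = 114*(-484) = -55176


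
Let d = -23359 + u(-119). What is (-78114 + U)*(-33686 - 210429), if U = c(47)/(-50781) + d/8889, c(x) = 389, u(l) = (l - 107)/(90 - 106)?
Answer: 22954131991262744275/1203712824 ≈ 1.9069e+10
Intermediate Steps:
u(l) = 107/16 - l/16 (u(l) = (-107 + l)/(-16) = (-107 + l)*(-1/16) = 107/16 - l/16)
d = -186759/8 (d = -23359 + (107/16 - 1/16*(-119)) = -23359 + (107/16 + 119/16) = -23359 + 113/8 = -186759/8 ≈ -23345.)
U = -3170490449/1203712824 (U = 389/(-50781) - 186759/8/8889 = 389*(-1/50781) - 186759/8*1/8889 = -389/50781 - 62253/23704 = -3170490449/1203712824 ≈ -2.6339)
(-78114 + U)*(-33686 - 210429) = (-78114 - 3170490449/1203712824)*(-33686 - 210429) = -94029994024385/1203712824*(-244115) = 22954131991262744275/1203712824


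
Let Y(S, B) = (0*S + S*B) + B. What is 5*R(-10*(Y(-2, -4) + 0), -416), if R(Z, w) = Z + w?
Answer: -2280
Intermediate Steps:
Y(S, B) = B + B*S (Y(S, B) = (0 + B*S) + B = B*S + B = B + B*S)
5*R(-10*(Y(-2, -4) + 0), -416) = 5*(-10*(-4*(1 - 2) + 0) - 416) = 5*(-10*(-4*(-1) + 0) - 416) = 5*(-10*(4 + 0) - 416) = 5*(-10*4 - 416) = 5*(-40 - 416) = 5*(-456) = -2280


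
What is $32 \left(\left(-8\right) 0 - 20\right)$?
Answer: $-640$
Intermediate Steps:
$32 \left(\left(-8\right) 0 - 20\right) = 32 \left(0 - 20\right) = 32 \left(-20\right) = -640$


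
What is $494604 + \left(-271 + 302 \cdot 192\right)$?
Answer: $552317$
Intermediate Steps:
$494604 + \left(-271 + 302 \cdot 192\right) = 494604 + \left(-271 + 57984\right) = 494604 + 57713 = 552317$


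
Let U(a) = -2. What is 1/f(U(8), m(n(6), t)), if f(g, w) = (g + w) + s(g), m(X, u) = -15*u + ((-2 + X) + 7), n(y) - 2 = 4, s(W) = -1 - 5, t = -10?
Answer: 1/153 ≈ 0.0065359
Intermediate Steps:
s(W) = -6
n(y) = 6 (n(y) = 2 + 4 = 6)
m(X, u) = 5 + X - 15*u (m(X, u) = -15*u + (5 + X) = 5 + X - 15*u)
f(g, w) = -6 + g + w (f(g, w) = (g + w) - 6 = -6 + g + w)
1/f(U(8), m(n(6), t)) = 1/(-6 - 2 + (5 + 6 - 15*(-10))) = 1/(-6 - 2 + (5 + 6 + 150)) = 1/(-6 - 2 + 161) = 1/153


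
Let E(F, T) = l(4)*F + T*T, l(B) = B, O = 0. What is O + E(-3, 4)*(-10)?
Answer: -40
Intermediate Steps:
E(F, T) = T**2 + 4*F (E(F, T) = 4*F + T*T = 4*F + T**2 = T**2 + 4*F)
O + E(-3, 4)*(-10) = 0 + (4**2 + 4*(-3))*(-10) = 0 + (16 - 12)*(-10) = 0 + 4*(-10) = 0 - 40 = -40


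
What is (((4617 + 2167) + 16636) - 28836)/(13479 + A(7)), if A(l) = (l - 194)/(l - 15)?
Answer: -43328/108019 ≈ -0.40111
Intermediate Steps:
A(l) = (-194 + l)/(-15 + l)
(((4617 + 2167) + 16636) - 28836)/(13479 + A(7)) = (((4617 + 2167) + 16636) - 28836)/(13479 + (-194 + 7)/(-15 + 7)) = ((6784 + 16636) - 28836)/(13479 - 187/(-8)) = (23420 - 28836)/(13479 - ⅛*(-187)) = -5416/(13479 + 187/8) = -5416/108019/8 = -5416*8/108019 = -43328/108019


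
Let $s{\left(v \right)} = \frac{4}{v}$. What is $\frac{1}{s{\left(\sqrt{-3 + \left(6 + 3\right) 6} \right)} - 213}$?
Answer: $- \frac{10863}{2313803} - \frac{4 \sqrt{51}}{2313803} \approx -0.0047072$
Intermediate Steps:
$\frac{1}{s{\left(\sqrt{-3 + \left(6 + 3\right) 6} \right)} - 213} = \frac{1}{\frac{4}{\sqrt{-3 + \left(6 + 3\right) 6}} - 213} = \frac{1}{\frac{4}{\sqrt{-3 + 9 \cdot 6}} - 213} = \frac{1}{\frac{4}{\sqrt{-3 + 54}} - 213} = \frac{1}{\frac{4}{\sqrt{51}} - 213} = \frac{1}{4 \frac{\sqrt{51}}{51} - 213} = \frac{1}{\frac{4 \sqrt{51}}{51} - 213} = \frac{1}{-213 + \frac{4 \sqrt{51}}{51}}$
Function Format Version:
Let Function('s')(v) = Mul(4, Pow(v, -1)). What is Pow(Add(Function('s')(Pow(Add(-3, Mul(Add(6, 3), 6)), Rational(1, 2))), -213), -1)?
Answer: Add(Rational(-10863, 2313803), Mul(Rational(-4, 2313803), Pow(51, Rational(1, 2)))) ≈ -0.0047072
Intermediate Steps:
Pow(Add(Function('s')(Pow(Add(-3, Mul(Add(6, 3), 6)), Rational(1, 2))), -213), -1) = Pow(Add(Mul(4, Pow(Pow(Add(-3, Mul(Add(6, 3), 6)), Rational(1, 2)), -1)), -213), -1) = Pow(Add(Mul(4, Pow(Pow(Add(-3, Mul(9, 6)), Rational(1, 2)), -1)), -213), -1) = Pow(Add(Mul(4, Pow(Pow(Add(-3, 54), Rational(1, 2)), -1)), -213), -1) = Pow(Add(Mul(4, Pow(Pow(51, Rational(1, 2)), -1)), -213), -1) = Pow(Add(Mul(4, Mul(Rational(1, 51), Pow(51, Rational(1, 2)))), -213), -1) = Pow(Add(Mul(Rational(4, 51), Pow(51, Rational(1, 2))), -213), -1) = Pow(Add(-213, Mul(Rational(4, 51), Pow(51, Rational(1, 2)))), -1)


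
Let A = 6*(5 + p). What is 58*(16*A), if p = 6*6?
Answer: 228288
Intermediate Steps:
p = 36
A = 246 (A = 6*(5 + 36) = 6*41 = 246)
58*(16*A) = 58*(16*246) = 58*3936 = 228288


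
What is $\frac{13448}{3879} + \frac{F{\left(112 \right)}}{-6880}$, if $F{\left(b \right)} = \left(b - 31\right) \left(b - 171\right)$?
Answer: $\frac{111059981}{26687520} \approx 4.1615$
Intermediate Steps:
$F{\left(b \right)} = \left(-171 + b\right) \left(-31 + b\right)$ ($F{\left(b \right)} = \left(-31 + b\right) \left(-171 + b\right) = \left(-171 + b\right) \left(-31 + b\right)$)
$\frac{13448}{3879} + \frac{F{\left(112 \right)}}{-6880} = \frac{13448}{3879} + \frac{5301 + 112^{2} - 22624}{-6880} = 13448 \cdot \frac{1}{3879} + \left(5301 + 12544 - 22624\right) \left(- \frac{1}{6880}\right) = \frac{13448}{3879} - - \frac{4779}{6880} = \frac{13448}{3879} + \frac{4779}{6880} = \frac{111059981}{26687520}$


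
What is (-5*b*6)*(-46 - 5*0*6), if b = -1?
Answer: -1380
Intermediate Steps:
(-5*b*6)*(-46 - 5*0*6) = (-5*(-1)*6)*(-46 - 5*0*6) = (5*6)*(-46 + 0*6) = 30*(-46 + 0) = 30*(-46) = -1380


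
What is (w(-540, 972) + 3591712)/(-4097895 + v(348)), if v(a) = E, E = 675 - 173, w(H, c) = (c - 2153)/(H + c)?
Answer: -1551618403/1770073776 ≈ -0.87658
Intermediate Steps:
w(H, c) = (-2153 + c)/(H + c)
E = 502
v(a) = 502
(w(-540, 972) + 3591712)/(-4097895 + v(348)) = ((-2153 + 972)/(-540 + 972) + 3591712)/(-4097895 + 502) = (-1181/432 + 3591712)/(-4097393) = ((1/432)*(-1181) + 3591712)*(-1/4097393) = (-1181/432 + 3591712)*(-1/4097393) = (1551618403/432)*(-1/4097393) = -1551618403/1770073776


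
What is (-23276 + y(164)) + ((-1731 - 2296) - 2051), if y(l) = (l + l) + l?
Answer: -28862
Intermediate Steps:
y(l) = 3*l (y(l) = 2*l + l = 3*l)
(-23276 + y(164)) + ((-1731 - 2296) - 2051) = (-23276 + 3*164) + ((-1731 - 2296) - 2051) = (-23276 + 492) + (-4027 - 2051) = -22784 - 6078 = -28862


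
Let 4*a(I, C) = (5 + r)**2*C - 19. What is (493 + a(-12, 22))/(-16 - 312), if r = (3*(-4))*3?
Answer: -23095/1312 ≈ -17.603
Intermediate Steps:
r = -36 (r = -12*3 = -36)
a(I, C) = -19/4 + 961*C/4 (a(I, C) = ((5 - 36)**2*C - 19)/4 = ((-31)**2*C - 19)/4 = (961*C - 19)/4 = (-19 + 961*C)/4 = -19/4 + 961*C/4)
(493 + a(-12, 22))/(-16 - 312) = (493 + (-19/4 + (961/4)*22))/(-16 - 312) = (493 + (-19/4 + 10571/2))/(-328) = (493 + 21123/4)*(-1/328) = (23095/4)*(-1/328) = -23095/1312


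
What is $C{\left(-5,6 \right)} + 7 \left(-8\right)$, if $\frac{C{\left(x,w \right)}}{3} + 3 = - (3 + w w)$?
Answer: $-182$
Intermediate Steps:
$C{\left(x,w \right)} = -18 - 3 w^{2}$ ($C{\left(x,w \right)} = -9 + 3 \left(- (3 + w w)\right) = -9 + 3 \left(- (3 + w^{2})\right) = -9 + 3 \left(-3 - w^{2}\right) = -9 - \left(9 + 3 w^{2}\right) = -18 - 3 w^{2}$)
$C{\left(-5,6 \right)} + 7 \left(-8\right) = \left(-18 - 3 \cdot 6^{2}\right) + 7 \left(-8\right) = \left(-18 - 108\right) - 56 = -126 - 56 = -182$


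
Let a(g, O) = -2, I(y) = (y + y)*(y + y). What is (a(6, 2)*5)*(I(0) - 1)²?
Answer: -10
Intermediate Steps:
I(y) = 4*y² (I(y) = (2*y)*(2*y) = 4*y²)
(a(6, 2)*5)*(I(0) - 1)² = (-2*5)*(4*0² - 1)² = -10*(4*0 - 1)² = -10*(0 - 1)² = -10*(-1)² = -10*1 = -10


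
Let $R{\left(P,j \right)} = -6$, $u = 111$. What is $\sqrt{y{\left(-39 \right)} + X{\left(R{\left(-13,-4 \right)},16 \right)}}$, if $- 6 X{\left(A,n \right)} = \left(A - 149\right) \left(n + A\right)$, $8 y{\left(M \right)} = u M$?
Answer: $\frac{i \sqrt{40722}}{12} \approx 16.816 i$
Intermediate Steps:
$y{\left(M \right)} = \frac{111 M}{8}$
$X{\left(A,n \right)} = - \frac{\left(-149 + A\right) \left(A + n\right)}{6}$ ($X{\left(A,n \right)} = - \frac{\left(A - 149\right) \left(n + A\right)}{6} = - \frac{\left(-149 + A\right) \left(A + n\right)}{6}$)
$\sqrt{y{\left(-39 \right)} + X{\left(R{\left(-13,-4 \right)},16 \right)}} = \sqrt{\frac{111}{8} \left(-39\right) + \left(- \frac{\left(-6\right)^{2}}{6} + \frac{149}{6} \left(-6\right) + \frac{149}{6} \cdot 16 - \left(-1\right) 16\right)} = \sqrt{- \frac{4329}{8} + \left(\left(- \frac{1}{6}\right) 36 - 149 + \frac{1192}{3} + 16\right)} = \sqrt{- \frac{4329}{8} + \left(-6 - 149 + \frac{1192}{3} + 16\right)} = \sqrt{- \frac{4329}{8} + \frac{775}{3}} = \sqrt{- \frac{6787}{24}} = \frac{i \sqrt{40722}}{12}$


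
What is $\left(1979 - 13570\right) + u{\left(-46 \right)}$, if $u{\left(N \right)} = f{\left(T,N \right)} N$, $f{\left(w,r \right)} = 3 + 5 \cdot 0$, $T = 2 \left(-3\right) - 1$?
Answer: $-11729$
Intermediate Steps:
$T = -7$ ($T = -6 - 1 = -7$)
$f{\left(w,r \right)} = 3$ ($f{\left(w,r \right)} = 3 + 0 = 3$)
$u{\left(N \right)} = 3 N$
$\left(1979 - 13570\right) + u{\left(-46 \right)} = \left(1979 - 13570\right) + 3 \left(-46\right) = \left(1979 - 13570\right) - 138 = -11591 - 138 = -11729$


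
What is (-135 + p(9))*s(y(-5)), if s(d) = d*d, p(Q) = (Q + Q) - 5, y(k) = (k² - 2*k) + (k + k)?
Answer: -76250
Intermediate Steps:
y(k) = k² (y(k) = (k² - 2*k) + 2*k = k²)
p(Q) = -5 + 2*Q (p(Q) = 2*Q - 5 = -5 + 2*Q)
s(d) = d²
(-135 + p(9))*s(y(-5)) = (-135 + (-5 + 2*9))*((-5)²)² = (-135 + (-5 + 18))*25² = (-135 + 13)*625 = -122*625 = -76250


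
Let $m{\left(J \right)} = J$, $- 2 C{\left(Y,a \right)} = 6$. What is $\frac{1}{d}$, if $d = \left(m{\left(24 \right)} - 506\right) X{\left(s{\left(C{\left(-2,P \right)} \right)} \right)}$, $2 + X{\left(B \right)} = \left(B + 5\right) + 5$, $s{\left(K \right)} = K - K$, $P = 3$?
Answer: $- \frac{1}{3856} \approx -0.00025934$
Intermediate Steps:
$C{\left(Y,a \right)} = -3$ ($C{\left(Y,a \right)} = \left(- \frac{1}{2}\right) 6 = -3$)
$s{\left(K \right)} = 0$
$X{\left(B \right)} = 8 + B$ ($X{\left(B \right)} = -2 + \left(\left(B + 5\right) + 5\right) = -2 + \left(\left(5 + B\right) + 5\right) = -2 + \left(10 + B\right) = 8 + B$)
$d = -3856$ ($d = \left(24 - 506\right) \left(8 + 0\right) = \left(24 - 506\right) 8 = \left(-482\right) 8 = -3856$)
$\frac{1}{d} = \frac{1}{-3856} = - \frac{1}{3856}$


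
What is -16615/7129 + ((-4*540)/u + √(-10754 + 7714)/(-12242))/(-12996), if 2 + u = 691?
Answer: -4132204595/1773189041 + I*√190/39774258 ≈ -2.3304 + 3.4656e-7*I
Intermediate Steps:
u = 689 (u = -2 + 691 = 689)
-16615/7129 + ((-4*540)/u + √(-10754 + 7714)/(-12242))/(-12996) = -16615/7129 + (-4*540/689 + √(-10754 + 7714)/(-12242))/(-12996) = -16615*1/7129 + (-2160*1/689 + √(-3040)*(-1/12242))*(-1/12996) = -16615/7129 + (-2160/689 + (4*I*√190)*(-1/12242))*(-1/12996) = -16615/7129 + (-2160/689 - 2*I*√190/6121)*(-1/12996) = -16615/7129 + (60/248729 + I*√190/39774258) = -4132204595/1773189041 + I*√190/39774258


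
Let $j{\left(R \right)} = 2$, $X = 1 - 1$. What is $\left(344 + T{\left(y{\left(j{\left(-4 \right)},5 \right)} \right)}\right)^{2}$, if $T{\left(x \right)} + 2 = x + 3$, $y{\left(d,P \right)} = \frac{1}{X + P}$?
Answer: $\frac{2979076}{25} \approx 1.1916 \cdot 10^{5}$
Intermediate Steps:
$X = 0$ ($X = 1 - 1 = 0$)
$y{\left(d,P \right)} = \frac{1}{P}$ ($y{\left(d,P \right)} = \frac{1}{0 + P} = \frac{1}{P}$)
$T{\left(x \right)} = 1 + x$ ($T{\left(x \right)} = -2 + \left(x + 3\right) = -2 + \left(3 + x\right) = 1 + x$)
$\left(344 + T{\left(y{\left(j{\left(-4 \right)},5 \right)} \right)}\right)^{2} = \left(344 + \left(1 + \frac{1}{5}\right)\right)^{2} = \left(344 + \frac{6}{5}\right)^{2} = \left(\frac{1726}{5}\right)^{2} = \frac{2979076}{25}$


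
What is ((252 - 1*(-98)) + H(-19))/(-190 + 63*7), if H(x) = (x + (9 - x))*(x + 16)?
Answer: 323/251 ≈ 1.2869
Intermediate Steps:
H(x) = 144 + 9*x (H(x) = 9*(16 + x) = 144 + 9*x)
((252 - 1*(-98)) + H(-19))/(-190 + 63*7) = ((252 - 1*(-98)) + (144 + 9*(-19)))/(-190 + 63*7) = ((252 + 98) + (144 - 171))/(-190 + 441) = (350 - 27)/251 = 323*(1/251) = 323/251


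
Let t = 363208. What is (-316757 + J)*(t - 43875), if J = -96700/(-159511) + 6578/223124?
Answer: -14876155497332630235/147069142 ≈ -1.0115e+11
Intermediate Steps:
J = 93493199/147069142 (J = -96700*(-1/159511) + 6578*(1/223124) = 96700/159511 + 299/10142 = 93493199/147069142 ≈ 0.63571)
(-316757 + J)*(t - 43875) = (-316757 + 93493199/147069142)*(363208 - 43875) = -46585086719295/147069142*319333 = -14876155497332630235/147069142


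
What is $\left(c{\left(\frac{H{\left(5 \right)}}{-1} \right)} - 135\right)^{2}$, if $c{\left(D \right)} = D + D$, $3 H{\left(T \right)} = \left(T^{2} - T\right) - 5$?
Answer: $21025$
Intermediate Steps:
$H{\left(T \right)} = - \frac{5}{3} - \frac{T}{3} + \frac{T^{2}}{3}$ ($H{\left(T \right)} = \frac{\left(T^{2} - T\right) - 5}{3} = \frac{-5 + T^{2} - T}{3} = - \frac{5}{3} - \frac{T}{3} + \frac{T^{2}}{3}$)
$c{\left(D \right)} = 2 D$
$\left(c{\left(\frac{H{\left(5 \right)}}{-1} \right)} - 135\right)^{2} = \left(2 \frac{- \frac{5}{3} - \frac{5}{3} + \frac{5^{2}}{3}}{-1} - 135\right)^{2} = \left(2 \left(- \frac{5}{3} - \frac{5}{3} + \frac{1}{3} \cdot 25\right) \left(-1\right) - 135\right)^{2} = \left(2 \left(- \frac{5}{3} - \frac{5}{3} + \frac{25}{3}\right) \left(-1\right) - 135\right)^{2} = \left(2 \cdot 5 \left(-1\right) - 135\right)^{2} = \left(2 \left(-5\right) - 135\right)^{2} = \left(-10 - 135\right)^{2} = \left(-145\right)^{2} = 21025$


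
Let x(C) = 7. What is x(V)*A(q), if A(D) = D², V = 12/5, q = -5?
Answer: 175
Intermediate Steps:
V = 12/5 (V = 12*(⅕) = 12/5 ≈ 2.4000)
x(V)*A(q) = 7*(-5)² = 7*25 = 175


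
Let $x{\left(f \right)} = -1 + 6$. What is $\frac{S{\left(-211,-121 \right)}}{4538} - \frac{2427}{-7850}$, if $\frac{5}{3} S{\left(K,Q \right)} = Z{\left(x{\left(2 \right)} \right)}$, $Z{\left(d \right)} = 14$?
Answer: $\frac{5539833}{17811650} \approx 0.31102$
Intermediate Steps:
$x{\left(f \right)} = 5$
$S{\left(K,Q \right)} = \frac{42}{5}$ ($S{\left(K,Q \right)} = \frac{3}{5} \cdot 14 = \frac{42}{5}$)
$\frac{S{\left(-211,-121 \right)}}{4538} - \frac{2427}{-7850} = \frac{42}{5 \cdot 4538} - \frac{2427}{-7850} = \frac{42}{5} \cdot \frac{1}{4538} - - \frac{2427}{7850} = \frac{21}{11345} + \frac{2427}{7850} = \frac{5539833}{17811650}$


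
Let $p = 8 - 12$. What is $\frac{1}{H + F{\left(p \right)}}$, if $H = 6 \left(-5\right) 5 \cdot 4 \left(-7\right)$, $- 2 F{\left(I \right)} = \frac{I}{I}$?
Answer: $\frac{2}{8399} \approx 0.00023812$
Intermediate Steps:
$p = -4$
$F{\left(I \right)} = - \frac{1}{2}$ ($F{\left(I \right)} = - \frac{I \frac{1}{I}}{2} = \left(- \frac{1}{2}\right) 1 = - \frac{1}{2}$)
$H = 4200$ ($H = 6 \left(\left(-25\right) 4\right) \left(-7\right) = 6 \left(-100\right) \left(-7\right) = \left(-600\right) \left(-7\right) = 4200$)
$\frac{1}{H + F{\left(p \right)}} = \frac{1}{4200 - \frac{1}{2}} = \frac{1}{\frac{8399}{2}} = \frac{2}{8399}$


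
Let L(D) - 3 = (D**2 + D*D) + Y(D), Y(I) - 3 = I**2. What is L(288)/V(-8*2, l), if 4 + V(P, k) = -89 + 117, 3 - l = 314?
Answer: 41473/4 ≈ 10368.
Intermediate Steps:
l = -311 (l = 3 - 1*314 = 3 - 314 = -311)
Y(I) = 3 + I**2
L(D) = 6 + 3*D**2 (L(D) = 3 + ((D**2 + D*D) + (3 + D**2)) = 3 + ((D**2 + D**2) + (3 + D**2)) = 3 + (2*D**2 + (3 + D**2)) = 3 + (3 + 3*D**2) = 6 + 3*D**2)
V(P, k) = 24 (V(P, k) = -4 + (-89 + 117) = -4 + 28 = 24)
L(288)/V(-8*2, l) = (6 + 3*288**2)/24 = (6 + 3*82944)*(1/24) = (6 + 248832)*(1/24) = 248838*(1/24) = 41473/4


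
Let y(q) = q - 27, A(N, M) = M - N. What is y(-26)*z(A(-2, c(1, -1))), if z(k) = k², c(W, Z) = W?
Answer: -477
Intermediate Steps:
y(q) = -27 + q
y(-26)*z(A(-2, c(1, -1))) = (-27 - 26)*(1 - 1*(-2))² = -53*(1 + 2)² = -53*3² = -53*9 = -477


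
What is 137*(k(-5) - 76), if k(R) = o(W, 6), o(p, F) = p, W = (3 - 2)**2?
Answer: -10275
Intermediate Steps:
W = 1 (W = 1**2 = 1)
k(R) = 1
137*(k(-5) - 76) = 137*(1 - 76) = 137*(-75) = -10275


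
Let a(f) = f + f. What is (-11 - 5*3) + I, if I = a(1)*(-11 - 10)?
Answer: -68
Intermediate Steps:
a(f) = 2*f
I = -42 (I = (2*1)*(-11 - 10) = 2*(-21) = -42)
(-11 - 5*3) + I = (-11 - 5*3) - 42 = (-11 - 15) - 42 = -26 - 42 = -68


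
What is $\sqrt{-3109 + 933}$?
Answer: $8 i \sqrt{34} \approx 46.648 i$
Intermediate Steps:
$\sqrt{-3109 + 933} = \sqrt{-2176} = 8 i \sqrt{34}$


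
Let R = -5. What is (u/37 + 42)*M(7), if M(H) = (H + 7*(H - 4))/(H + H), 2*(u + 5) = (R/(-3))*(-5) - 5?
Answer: 9254/111 ≈ 83.369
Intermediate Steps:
u = -35/3 (u = -5 + (-5/(-3)*(-5) - 5)/2 = -5 + (-5*(-⅓)*(-5) - 5)/2 = -5 + ((5/3)*(-5) - 5)/2 = -5 + (-25/3 - 5)/2 = -5 + (½)*(-40/3) = -5 - 20/3 = -35/3 ≈ -11.667)
M(H) = (-28 + 8*H)/(2*H) (M(H) = (H + 7*(-4 + H))/((2*H)) = (H + (-28 + 7*H))*(1/(2*H)) = (-28 + 8*H)*(1/(2*H)) = (-28 + 8*H)/(2*H))
(u/37 + 42)*M(7) = (-35/3/37 + 42)*(4 - 14/7) = (-35/3*1/37 + 42)*(4 - 14*⅐) = (-35/111 + 42)*(4 - 2) = (4627/111)*2 = 9254/111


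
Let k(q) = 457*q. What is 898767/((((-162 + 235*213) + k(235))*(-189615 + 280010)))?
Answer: 898767/14218048760 ≈ 6.3213e-5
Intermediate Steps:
898767/((((-162 + 235*213) + k(235))*(-189615 + 280010))) = 898767/((((-162 + 235*213) + 457*235)*(-189615 + 280010))) = 898767/((((-162 + 50055) + 107395)*90395)) = 898767/(((49893 + 107395)*90395)) = 898767/((157288*90395)) = 898767/14218048760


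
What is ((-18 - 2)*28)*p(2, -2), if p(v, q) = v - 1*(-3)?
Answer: -2800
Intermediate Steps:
p(v, q) = 3 + v (p(v, q) = v + 3 = 3 + v)
((-18 - 2)*28)*p(2, -2) = ((-18 - 2)*28)*(3 + 2) = -20*28*5 = -560*5 = -2800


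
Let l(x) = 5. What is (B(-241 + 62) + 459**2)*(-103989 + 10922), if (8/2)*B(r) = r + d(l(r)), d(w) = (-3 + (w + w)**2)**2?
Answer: -39644401459/2 ≈ -1.9822e+10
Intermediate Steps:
d(w) = (-3 + 4*w**2)**2 (d(w) = (-3 + (2*w)**2)**2 = (-3 + 4*w**2)**2)
B(r) = 9409/4 + r/4 (B(r) = (r + (-3 + 4*5**2)**2)/4 = (r + (-3 + 4*25)**2)/4 = (r + (-3 + 100)**2)/4 = (r + 97**2)/4 = (r + 9409)/4 = (9409 + r)/4 = 9409/4 + r/4)
(B(-241 + 62) + 459**2)*(-103989 + 10922) = ((9409/4 + (-241 + 62)/4) + 459**2)*(-103989 + 10922) = ((9409/4 + (1/4)*(-179)) + 210681)*(-93067) = ((9409/4 - 179/4) + 210681)*(-93067) = (4615/2 + 210681)*(-93067) = (425977/2)*(-93067) = -39644401459/2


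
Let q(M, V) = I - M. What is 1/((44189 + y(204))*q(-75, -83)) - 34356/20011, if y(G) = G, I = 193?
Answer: -408744443333/238077350564 ≈ -1.7169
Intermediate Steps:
q(M, V) = 193 - M
1/((44189 + y(204))*q(-75, -83)) - 34356/20011 = 1/((44189 + 204)*(193 - 1*(-75))) - 34356/20011 = 1/(44393*(193 + 75)) - 34356*1/20011 = (1/44393)/268 - 34356/20011 = (1/44393)*(1/268) - 34356/20011 = 1/11897324 - 34356/20011 = -408744443333/238077350564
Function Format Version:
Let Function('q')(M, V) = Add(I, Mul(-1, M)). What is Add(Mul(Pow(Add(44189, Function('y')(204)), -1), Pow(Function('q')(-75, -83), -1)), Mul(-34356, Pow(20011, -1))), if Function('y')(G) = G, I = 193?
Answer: Rational(-408744443333, 238077350564) ≈ -1.7169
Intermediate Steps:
Function('q')(M, V) = Add(193, Mul(-1, M))
Add(Mul(Pow(Add(44189, Function('y')(204)), -1), Pow(Function('q')(-75, -83), -1)), Mul(-34356, Pow(20011, -1))) = Add(Mul(Pow(Add(44189, 204), -1), Pow(Add(193, Mul(-1, -75)), -1)), Mul(-34356, Pow(20011, -1))) = Add(Mul(Pow(44393, -1), Pow(Add(193, 75), -1)), Mul(-34356, Rational(1, 20011))) = Add(Mul(Rational(1, 44393), Pow(268, -1)), Rational(-34356, 20011)) = Add(Mul(Rational(1, 44393), Rational(1, 268)), Rational(-34356, 20011)) = Add(Rational(1, 11897324), Rational(-34356, 20011)) = Rational(-408744443333, 238077350564)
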